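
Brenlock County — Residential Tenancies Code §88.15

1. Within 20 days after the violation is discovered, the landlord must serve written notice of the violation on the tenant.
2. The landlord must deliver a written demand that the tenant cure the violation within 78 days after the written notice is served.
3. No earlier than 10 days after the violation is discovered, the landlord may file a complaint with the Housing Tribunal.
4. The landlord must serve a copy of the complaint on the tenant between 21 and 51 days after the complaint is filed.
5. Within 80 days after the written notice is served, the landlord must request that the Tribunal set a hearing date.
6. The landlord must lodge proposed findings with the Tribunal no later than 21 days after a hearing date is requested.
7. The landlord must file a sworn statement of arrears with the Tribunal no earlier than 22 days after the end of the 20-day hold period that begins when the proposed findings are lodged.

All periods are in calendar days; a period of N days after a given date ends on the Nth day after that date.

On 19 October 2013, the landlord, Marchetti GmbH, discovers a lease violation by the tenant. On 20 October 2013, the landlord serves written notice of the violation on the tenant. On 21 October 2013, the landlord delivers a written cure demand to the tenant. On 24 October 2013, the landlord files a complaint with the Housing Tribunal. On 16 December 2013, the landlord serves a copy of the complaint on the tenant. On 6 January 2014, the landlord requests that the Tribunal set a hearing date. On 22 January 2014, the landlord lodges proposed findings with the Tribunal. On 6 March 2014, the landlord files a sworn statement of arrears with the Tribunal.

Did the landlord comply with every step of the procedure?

No

Step 1 — counting 20 days from 19 October 2013 (when the violation is discovered) gives a deadline of 8 November 2013; completed 20 October 2013, before the deadline.
Step 2 — counting 78 days from 20 October 2013 (when the written notice is served) gives a deadline of 6 January 2014; done 21 October 2013 — timely.
Step 3 — must wait 10 days from 19 October 2013 (when the violation is discovered), so not before 29 October 2013; done 24 October 2013 — 5 days too early.
No need to go further; step 3 was not satisfied.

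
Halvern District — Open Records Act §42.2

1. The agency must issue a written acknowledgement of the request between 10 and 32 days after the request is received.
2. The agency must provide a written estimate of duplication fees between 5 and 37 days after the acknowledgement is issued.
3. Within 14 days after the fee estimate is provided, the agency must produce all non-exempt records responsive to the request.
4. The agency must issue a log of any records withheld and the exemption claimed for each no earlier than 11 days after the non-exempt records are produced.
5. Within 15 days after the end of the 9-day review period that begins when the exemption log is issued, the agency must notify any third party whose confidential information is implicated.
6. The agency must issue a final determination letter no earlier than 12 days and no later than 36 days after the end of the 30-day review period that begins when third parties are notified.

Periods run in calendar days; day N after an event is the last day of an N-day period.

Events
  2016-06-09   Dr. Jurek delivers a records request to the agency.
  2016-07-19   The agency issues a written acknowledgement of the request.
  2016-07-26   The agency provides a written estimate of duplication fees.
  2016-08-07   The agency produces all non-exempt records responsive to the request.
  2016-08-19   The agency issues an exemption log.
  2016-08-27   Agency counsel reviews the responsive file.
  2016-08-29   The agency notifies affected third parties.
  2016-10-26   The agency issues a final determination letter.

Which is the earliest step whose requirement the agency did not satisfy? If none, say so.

Step 1

(1) the permitted window runs from 2016-06-09 + 10 = 2016-06-19 to 2016-06-09 + 32 = 2016-07-11; 2016-07-19 is 8 days past the end of the window.
The procedure was therefore not followed at step 1.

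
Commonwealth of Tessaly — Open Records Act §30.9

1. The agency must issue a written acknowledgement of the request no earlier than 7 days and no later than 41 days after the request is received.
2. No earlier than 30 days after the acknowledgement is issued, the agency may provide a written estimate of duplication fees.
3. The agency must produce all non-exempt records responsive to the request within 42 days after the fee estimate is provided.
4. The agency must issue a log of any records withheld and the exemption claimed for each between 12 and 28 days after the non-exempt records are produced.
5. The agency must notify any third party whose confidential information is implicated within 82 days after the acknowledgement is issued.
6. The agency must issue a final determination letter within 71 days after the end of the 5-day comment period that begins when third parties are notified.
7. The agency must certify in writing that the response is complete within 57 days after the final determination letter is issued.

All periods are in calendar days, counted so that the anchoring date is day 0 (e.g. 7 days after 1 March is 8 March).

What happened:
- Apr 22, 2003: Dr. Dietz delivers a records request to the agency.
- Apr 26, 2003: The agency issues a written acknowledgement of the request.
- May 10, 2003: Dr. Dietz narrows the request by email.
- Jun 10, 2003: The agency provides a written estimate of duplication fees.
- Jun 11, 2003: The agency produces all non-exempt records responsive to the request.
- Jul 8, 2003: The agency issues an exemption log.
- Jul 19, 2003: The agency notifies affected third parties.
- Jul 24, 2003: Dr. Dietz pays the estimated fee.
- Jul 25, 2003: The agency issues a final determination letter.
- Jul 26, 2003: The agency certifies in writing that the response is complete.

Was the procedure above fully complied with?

No

Step 1: the window is 7–41 days after Apr 22, 2003 (when the request is received), so Apr 29, 2003 through Jun 2, 2003; Apr 26, 2003 is 3 days too early.
No need to go further; step 1 was not satisfied.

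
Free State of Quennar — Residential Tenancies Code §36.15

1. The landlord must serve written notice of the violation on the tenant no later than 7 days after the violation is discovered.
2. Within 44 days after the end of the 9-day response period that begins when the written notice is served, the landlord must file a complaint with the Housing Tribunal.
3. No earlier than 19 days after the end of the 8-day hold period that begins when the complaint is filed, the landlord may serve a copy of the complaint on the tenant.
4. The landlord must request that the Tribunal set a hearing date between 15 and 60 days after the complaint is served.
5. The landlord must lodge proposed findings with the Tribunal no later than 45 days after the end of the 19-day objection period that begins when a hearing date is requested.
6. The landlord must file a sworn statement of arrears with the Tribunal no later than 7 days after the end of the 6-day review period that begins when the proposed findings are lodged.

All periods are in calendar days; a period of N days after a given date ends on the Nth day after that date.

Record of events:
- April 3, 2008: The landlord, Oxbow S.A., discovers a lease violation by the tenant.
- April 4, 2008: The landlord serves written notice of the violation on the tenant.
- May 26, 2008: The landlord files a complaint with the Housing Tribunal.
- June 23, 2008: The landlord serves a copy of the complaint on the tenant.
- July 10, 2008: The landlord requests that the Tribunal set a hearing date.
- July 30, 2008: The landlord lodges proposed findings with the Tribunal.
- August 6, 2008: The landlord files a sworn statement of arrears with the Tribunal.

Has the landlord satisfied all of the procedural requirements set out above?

Step 1 — counting 7 days from April 3, 2008 (when the violation is discovered) gives a deadline of April 10, 2008; April 4, 2008 is within that limit.
Step 2 — counting 44 days from April 13, 2008 (end of the 9-day response period, which began when the written notice is served on April 4, 2008) gives a deadline of May 27, 2008; May 26, 2008 is within that limit.
Step 3 — must wait 19 days from June 3, 2008 (end of the 8-day hold period, which began when the complaint is filed on May 26, 2008), so not before June 22, 2008; done June 23, 2008 — permitted.
Step 4 — 15 and 60 days from June 23, 2008 (when the complaint is served) are July 8, 2008 and August 22, 2008 respectively; July 10, 2008 falls inside that range.
Step 5 — counting 45 days from July 29, 2008 (end of the 19-day objection period, which began when a hearing date is requested on July 10, 2008) gives a deadline of September 12, 2008; done July 30, 2008 — timely.
Step 6 — counting 7 days from August 5, 2008 (end of the 6-day review period, which began when the proposed findings are lodged on July 30, 2008) gives a deadline of August 12, 2008; completed August 6, 2008, before the deadline.

Yes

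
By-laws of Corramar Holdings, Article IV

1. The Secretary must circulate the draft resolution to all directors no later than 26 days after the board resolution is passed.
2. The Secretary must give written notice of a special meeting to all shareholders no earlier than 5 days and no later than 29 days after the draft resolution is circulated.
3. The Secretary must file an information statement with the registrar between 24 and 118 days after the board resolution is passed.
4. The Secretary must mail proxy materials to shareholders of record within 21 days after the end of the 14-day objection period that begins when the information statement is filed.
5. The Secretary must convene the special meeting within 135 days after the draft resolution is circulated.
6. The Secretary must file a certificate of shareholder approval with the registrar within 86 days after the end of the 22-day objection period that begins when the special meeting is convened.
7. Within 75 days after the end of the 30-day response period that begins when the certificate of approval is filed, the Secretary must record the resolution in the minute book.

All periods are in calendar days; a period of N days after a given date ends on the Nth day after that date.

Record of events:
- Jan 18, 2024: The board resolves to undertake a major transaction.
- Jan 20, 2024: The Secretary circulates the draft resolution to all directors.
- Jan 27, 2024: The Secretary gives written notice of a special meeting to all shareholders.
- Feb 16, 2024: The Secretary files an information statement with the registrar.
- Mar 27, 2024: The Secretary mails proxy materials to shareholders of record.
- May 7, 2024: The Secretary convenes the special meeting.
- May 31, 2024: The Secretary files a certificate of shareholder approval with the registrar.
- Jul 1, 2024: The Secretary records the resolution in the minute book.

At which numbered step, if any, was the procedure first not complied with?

Step 4

Step 1: 26 days after Jan 18, 2024 (when the board resolution is passed) is Feb 13, 2024; Jan 20, 2024 is within that limit.
Step 2: the window is 5–29 days after Jan 20, 2024 (when the draft resolution is circulated), so Jan 25, 2024 through Feb 18, 2024; done Jan 27, 2024, which is between those dates.
Step 3: the window is 24–118 days after Jan 18, 2024 (when the board resolution is passed), so Feb 11, 2024 through May 15, 2024; done Feb 16, 2024 — within the window.
Step 4: 21 days after Mar 1, 2024 (end of the 14-day objection period, which began when the information statement is filed on Feb 16, 2024) is Mar 22, 2024; not done until Mar 27, 2024, 5 days after the deadline.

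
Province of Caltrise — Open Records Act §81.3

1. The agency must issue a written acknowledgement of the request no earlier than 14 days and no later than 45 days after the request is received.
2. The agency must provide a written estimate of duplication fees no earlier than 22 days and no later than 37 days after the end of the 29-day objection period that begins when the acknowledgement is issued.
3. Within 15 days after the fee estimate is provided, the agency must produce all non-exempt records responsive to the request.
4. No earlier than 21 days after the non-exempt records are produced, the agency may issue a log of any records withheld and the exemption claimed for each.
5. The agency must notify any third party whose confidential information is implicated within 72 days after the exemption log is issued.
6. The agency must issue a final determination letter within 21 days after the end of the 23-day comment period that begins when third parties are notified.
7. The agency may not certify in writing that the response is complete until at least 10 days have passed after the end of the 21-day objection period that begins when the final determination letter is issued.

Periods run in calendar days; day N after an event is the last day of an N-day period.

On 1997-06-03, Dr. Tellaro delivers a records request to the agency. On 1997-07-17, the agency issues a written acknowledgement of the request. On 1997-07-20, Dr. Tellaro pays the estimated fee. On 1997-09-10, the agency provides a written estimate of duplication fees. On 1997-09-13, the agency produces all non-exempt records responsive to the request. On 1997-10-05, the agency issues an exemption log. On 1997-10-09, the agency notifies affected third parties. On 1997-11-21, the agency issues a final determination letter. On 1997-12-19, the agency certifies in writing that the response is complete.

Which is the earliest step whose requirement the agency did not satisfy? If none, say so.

Step 1: the window is 14–45 days after 1997-06-03 (when the request is received), so 1997-06-17 through 1997-07-18; 1997-07-17 falls inside that range.
Step 2: the window is 22–37 days after 1997-08-15 (end of the 29-day objection period, which began when the acknowledgement is issued on 1997-07-17), so 1997-09-06 through 1997-09-21; 1997-09-10 falls inside that range.
Step 3: 15 days after 1997-09-10 (when the fee estimate is provided) is 1997-09-25; done 1997-09-13 — timely.
Step 4: the earliest permitted date is 21 days after 1997-09-13 (when the non-exempt records are produced), i.e. 1997-10-04; done 1997-10-05 — permitted.
Step 5: 72 days after 1997-10-05 (when the exemption log is issued) is 1997-12-16; completed 1997-10-09, before the deadline.
Step 6: 21 days after 1997-11-01 (end of the 23-day comment period, which began when third parties are notified on 1997-10-09) is 1997-11-22; done 1997-11-21 — timely.
Step 7: the earliest permitted date is 10 days after 1997-12-12 (end of the 21-day objection period, which began when the final determination letter is issued on 1997-11-21), i.e. 1997-12-22; acted on 1997-12-19, 3 days prematurely.

Step 7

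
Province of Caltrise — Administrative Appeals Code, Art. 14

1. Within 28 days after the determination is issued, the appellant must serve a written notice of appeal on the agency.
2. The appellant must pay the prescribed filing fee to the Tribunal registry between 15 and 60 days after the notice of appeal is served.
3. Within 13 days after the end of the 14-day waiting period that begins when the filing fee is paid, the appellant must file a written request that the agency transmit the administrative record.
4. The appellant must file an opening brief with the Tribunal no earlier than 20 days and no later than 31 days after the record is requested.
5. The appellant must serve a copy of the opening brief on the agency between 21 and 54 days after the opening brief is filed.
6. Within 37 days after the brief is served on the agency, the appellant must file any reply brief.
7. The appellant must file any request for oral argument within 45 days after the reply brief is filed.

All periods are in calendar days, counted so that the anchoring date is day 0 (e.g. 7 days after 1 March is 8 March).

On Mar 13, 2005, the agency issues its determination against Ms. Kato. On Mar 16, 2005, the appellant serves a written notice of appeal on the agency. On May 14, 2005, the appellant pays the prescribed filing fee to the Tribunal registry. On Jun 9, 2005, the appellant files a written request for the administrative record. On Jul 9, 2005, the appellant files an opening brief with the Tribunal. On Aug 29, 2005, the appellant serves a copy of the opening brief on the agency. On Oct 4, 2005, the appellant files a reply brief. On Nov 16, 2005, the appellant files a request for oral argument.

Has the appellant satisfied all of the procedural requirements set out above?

Yes

Step 1: 28 days after Mar 13, 2005 (when the determination is issued) is Apr 10, 2005; Mar 16, 2005 is within that limit.
Step 2: the window is 15–60 days after Mar 16, 2005 (when the notice of appeal is served), so Mar 31, 2005 through May 15, 2005; done May 14, 2005 — within the window.
Step 3: 13 days after May 28, 2005 (end of the 14-day waiting period, which began when the filing fee is paid on May 14, 2005) is Jun 10, 2005; completed Jun 9, 2005, before the deadline.
Step 4: the window is 20–31 days after Jun 9, 2005 (when the record is requested), so Jun 29, 2005 through Jul 10, 2005; Jul 9, 2005 falls inside that range.
Step 5: the window is 21–54 days after Jul 9, 2005 (when the opening brief is filed), so Jul 30, 2005 through Sep 1, 2005; Aug 29, 2005 falls inside that range.
Step 6: 37 days after Aug 29, 2005 (when the brief is served on the agency) is Oct 5, 2005; Oct 4, 2005 is within that limit.
Step 7: 45 days after Oct 4, 2005 (when the reply brief is filed) is Nov 18, 2005; done Nov 16, 2005 — timely.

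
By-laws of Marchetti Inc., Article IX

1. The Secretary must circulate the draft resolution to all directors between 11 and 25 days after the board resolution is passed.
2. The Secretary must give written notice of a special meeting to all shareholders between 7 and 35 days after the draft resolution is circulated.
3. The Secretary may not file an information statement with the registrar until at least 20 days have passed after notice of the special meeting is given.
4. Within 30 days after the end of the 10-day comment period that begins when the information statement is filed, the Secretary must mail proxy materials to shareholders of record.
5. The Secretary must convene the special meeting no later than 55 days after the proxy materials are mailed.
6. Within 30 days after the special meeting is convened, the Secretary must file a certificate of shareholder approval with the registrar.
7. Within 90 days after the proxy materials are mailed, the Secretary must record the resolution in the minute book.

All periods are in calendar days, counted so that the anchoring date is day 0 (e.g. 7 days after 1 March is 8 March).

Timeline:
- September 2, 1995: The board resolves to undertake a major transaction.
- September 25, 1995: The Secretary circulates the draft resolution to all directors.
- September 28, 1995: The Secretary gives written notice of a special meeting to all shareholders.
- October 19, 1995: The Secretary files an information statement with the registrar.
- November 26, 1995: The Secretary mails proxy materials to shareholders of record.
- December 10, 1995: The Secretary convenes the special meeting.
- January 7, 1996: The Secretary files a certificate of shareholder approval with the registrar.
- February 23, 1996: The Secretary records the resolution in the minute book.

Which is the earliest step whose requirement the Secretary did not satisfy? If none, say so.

Step 2

Step 1: the window is 11–25 days after September 2, 1995 (when the board resolution is passed), so September 13, 1995 through September 27, 1995; done September 25, 1995 — within the window.
Step 2: the window is 7–35 days after September 25, 1995 (when the draft resolution is circulated), so October 2, 1995 through October 30, 1995; done September 28, 1995 — 4 days before the window opened.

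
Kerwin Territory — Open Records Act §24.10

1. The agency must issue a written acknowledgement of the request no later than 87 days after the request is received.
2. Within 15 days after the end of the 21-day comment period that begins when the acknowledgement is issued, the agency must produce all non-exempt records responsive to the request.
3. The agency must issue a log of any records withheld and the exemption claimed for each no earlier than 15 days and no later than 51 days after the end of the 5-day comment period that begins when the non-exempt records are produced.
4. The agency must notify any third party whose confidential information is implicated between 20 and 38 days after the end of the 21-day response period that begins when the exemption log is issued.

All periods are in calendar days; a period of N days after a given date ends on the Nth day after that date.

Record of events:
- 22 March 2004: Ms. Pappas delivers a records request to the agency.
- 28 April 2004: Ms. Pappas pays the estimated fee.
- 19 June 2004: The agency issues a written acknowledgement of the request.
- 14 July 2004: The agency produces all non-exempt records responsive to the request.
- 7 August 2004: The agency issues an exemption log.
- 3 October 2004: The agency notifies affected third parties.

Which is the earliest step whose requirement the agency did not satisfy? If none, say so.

Step 1 — counting 87 days from 22 March 2004 (when the request is received) gives a deadline of 17 June 2004; not done until 19 June 2004, 2 days after the deadline.
Later steps need not be reached.

Step 1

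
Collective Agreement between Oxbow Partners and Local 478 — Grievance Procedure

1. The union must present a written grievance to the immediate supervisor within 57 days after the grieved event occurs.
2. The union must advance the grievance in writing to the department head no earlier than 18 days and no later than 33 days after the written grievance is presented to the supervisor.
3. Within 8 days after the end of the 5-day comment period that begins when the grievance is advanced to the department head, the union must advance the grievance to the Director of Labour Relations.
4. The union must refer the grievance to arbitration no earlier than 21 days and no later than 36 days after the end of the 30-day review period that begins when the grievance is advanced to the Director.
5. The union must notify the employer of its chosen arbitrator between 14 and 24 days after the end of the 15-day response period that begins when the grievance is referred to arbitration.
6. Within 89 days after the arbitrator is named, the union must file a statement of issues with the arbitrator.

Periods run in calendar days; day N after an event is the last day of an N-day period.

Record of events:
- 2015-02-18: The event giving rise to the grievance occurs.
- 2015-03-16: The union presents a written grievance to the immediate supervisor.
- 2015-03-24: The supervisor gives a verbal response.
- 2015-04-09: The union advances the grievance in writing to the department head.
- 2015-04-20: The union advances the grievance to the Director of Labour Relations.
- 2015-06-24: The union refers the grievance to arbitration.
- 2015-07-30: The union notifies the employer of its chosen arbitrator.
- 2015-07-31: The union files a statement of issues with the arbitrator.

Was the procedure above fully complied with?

Yes

Step 1: 57 days after 2015-02-18 (when the grieved event occurs) is 2015-04-16; 2015-03-16 is within that limit.
Step 2: the window is 18–33 days after 2015-03-16 (when the written grievance is presented to the supervisor), so 2015-04-03 through 2015-04-18; done 2015-04-09 — within the window.
Step 3: 8 days after 2015-04-14 (end of the 5-day comment period, which began when the grievance is advanced to the department head on 2015-04-09) is 2015-04-22; 2015-04-20 is within that limit.
Step 4: the window is 21–36 days after 2015-05-20 (end of the 30-day review period, which began when the grievance is advanced to the Director on 2015-04-20), so 2015-06-10 through 2015-06-25; 2015-06-24 falls inside that range.
Step 5: the window is 14–24 days after 2015-07-09 (end of the 15-day response period, which began when the grievance is referred to arbitration on 2015-06-24), so 2015-07-23 through 2015-08-02; done 2015-07-30, which is between those dates.
Step 6: 89 days after 2015-07-30 (when the arbitrator is named) is 2015-10-27; 2015-07-31 is within that limit.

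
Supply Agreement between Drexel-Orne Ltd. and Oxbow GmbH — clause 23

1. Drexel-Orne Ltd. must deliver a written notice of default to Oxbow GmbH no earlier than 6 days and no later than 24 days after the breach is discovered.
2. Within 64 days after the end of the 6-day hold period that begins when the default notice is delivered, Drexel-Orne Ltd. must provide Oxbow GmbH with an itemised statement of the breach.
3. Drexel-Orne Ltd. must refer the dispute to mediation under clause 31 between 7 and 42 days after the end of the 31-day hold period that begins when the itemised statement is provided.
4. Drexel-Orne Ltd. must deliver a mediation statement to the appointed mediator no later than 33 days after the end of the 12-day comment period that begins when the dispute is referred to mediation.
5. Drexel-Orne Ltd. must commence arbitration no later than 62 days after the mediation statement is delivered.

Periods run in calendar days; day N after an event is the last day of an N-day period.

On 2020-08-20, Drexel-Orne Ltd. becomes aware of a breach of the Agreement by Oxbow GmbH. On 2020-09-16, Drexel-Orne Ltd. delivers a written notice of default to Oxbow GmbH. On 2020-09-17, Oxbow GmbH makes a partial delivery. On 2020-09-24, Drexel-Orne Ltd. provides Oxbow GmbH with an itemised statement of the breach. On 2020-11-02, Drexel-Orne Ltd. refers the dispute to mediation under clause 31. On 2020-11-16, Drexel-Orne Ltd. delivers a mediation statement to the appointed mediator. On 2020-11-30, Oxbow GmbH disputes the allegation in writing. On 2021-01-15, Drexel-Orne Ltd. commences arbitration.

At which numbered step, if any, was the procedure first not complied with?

Step 1

(1) the permitted window runs from 2020-08-20 + 6 = 2020-08-26 to 2020-08-20 + 24 = 2020-09-13; done 2020-09-16 — 3 days after the window closed.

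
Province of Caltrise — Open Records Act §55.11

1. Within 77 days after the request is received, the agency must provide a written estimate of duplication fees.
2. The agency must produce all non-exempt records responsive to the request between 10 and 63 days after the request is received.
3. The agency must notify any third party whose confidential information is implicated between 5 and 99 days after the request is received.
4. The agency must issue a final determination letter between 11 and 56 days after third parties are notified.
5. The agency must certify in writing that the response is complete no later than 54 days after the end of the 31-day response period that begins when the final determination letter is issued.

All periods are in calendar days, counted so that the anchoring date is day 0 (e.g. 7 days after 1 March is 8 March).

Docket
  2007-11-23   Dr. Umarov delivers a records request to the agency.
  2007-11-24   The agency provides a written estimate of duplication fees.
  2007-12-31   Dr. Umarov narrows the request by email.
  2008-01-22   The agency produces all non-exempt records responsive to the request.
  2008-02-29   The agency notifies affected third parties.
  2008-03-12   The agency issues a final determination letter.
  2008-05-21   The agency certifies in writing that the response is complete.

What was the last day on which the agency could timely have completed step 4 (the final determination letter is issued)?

2008-04-25

Step 4 runs from 2008-02-29, when third parties are notified. The window is 11–56 days after 2008-02-29; it closes on 2008-04-25.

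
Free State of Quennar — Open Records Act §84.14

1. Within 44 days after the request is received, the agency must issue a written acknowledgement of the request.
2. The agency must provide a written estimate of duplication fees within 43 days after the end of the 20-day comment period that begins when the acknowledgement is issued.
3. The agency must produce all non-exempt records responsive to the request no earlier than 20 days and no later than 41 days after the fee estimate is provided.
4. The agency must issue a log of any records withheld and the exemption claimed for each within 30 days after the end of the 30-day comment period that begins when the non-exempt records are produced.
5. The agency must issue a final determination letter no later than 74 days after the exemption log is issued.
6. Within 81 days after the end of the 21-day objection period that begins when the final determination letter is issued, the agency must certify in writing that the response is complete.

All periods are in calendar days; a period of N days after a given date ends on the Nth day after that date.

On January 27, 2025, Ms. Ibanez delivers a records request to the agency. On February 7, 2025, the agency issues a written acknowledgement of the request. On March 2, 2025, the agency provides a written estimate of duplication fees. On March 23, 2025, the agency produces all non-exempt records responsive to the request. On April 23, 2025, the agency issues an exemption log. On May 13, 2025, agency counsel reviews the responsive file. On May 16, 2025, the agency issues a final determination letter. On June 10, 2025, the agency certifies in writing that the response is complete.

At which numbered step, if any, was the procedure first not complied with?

Step 1: 44 days after January 27, 2025 (when the request is received) is March 12, 2025; February 7, 2025 is within that limit.
Step 2: 43 days after February 27, 2025 (end of the 20-day comment period, which began when the acknowledgement is issued on February 7, 2025) is April 11, 2025; completed March 2, 2025, before the deadline.
Step 3: the window is 20–41 days after March 2, 2025 (when the fee estimate is provided), so March 22, 2025 through April 12, 2025; done March 23, 2025 — within the window.
Step 4: 30 days after April 22, 2025 (end of the 30-day comment period, which began when the non-exempt records are produced on March 23, 2025) is May 22, 2025; April 23, 2025 is within that limit.
Step 5: 74 days after April 23, 2025 (when the exemption log is issued) is July 6, 2025; done May 16, 2025 — timely.
Step 6: 81 days after June 6, 2025 (end of the 21-day objection period, which began when the final determination letter is issued on May 16, 2025) is August 26, 2025; done June 10, 2025 — timely.

None — every step was satisfied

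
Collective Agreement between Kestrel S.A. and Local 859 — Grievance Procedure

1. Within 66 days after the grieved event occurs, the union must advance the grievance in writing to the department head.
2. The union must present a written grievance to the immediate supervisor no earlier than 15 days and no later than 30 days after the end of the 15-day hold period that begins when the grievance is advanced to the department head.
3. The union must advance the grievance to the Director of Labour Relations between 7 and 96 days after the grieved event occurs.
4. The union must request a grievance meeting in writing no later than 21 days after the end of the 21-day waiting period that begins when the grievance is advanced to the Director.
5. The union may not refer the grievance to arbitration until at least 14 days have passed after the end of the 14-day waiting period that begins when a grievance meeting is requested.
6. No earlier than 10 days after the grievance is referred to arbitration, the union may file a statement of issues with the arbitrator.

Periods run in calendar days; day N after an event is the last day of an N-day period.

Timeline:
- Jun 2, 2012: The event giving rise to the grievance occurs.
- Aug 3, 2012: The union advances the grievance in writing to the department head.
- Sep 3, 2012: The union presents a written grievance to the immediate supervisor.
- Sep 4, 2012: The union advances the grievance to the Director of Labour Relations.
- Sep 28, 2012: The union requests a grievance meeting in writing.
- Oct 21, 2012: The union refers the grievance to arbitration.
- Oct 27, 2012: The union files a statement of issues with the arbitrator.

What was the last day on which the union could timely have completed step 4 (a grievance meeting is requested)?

Oct 16, 2012

The grievance is advanced to the Director on Sep 4, 2012; the 21-day waiting period therefore ends Sep 25, 2012, and step 4 runs from that date. 21 days after Sep 25, 2012 is Oct 16, 2012.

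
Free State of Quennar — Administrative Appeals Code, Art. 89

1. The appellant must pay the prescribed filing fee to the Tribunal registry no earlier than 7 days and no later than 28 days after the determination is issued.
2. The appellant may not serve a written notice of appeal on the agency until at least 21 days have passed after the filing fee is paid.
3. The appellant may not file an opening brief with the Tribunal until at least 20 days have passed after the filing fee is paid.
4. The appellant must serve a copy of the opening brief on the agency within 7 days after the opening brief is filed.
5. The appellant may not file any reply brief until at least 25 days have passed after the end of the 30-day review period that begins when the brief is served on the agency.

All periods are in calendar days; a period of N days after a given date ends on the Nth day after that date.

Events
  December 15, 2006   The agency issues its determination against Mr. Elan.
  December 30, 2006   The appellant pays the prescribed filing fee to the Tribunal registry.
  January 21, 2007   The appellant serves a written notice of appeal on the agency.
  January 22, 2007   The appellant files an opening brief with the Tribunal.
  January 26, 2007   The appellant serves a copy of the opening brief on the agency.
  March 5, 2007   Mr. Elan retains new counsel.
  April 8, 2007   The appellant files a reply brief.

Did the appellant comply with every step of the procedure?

(1) the permitted window runs from December 15, 2006 + 7 = December 22, 2006 to December 15, 2006 + 28 = January 12, 2007; done December 30, 2006, which is between those dates.
(2) permitted from December 30, 2006 + 21 days = January 20, 2007 onward; done January 21, 2007 — permitted.
(3) permitted from December 30, 2006 + 20 days = January 19, 2007 onward; done January 22, 2007, after the minimum wait.
(4) due by January 22, 2007 + 7 days = January 29, 2007; done January 26, 2007 — timely.
(5) permitted from February 25, 2007 + 25 days = March 22, 2007 onward; April 8, 2007 is on or after that date.

Yes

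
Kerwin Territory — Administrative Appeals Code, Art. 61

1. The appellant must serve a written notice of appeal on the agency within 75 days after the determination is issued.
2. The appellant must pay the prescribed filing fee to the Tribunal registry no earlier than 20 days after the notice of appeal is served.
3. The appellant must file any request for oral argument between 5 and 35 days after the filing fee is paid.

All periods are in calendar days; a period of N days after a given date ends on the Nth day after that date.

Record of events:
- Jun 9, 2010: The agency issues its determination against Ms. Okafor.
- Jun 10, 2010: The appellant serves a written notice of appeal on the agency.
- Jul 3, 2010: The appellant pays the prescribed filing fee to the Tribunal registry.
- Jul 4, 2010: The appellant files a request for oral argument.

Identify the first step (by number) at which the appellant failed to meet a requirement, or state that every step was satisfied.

Step 3

(1) due by Jun 9, 2010 + 75 days = Aug 23, 2010; done Jun 10, 2010 — timely.
(2) permitted from Jun 10, 2010 + 20 days = Jun 30, 2010 onward; Jul 3, 2010 is on or after that date.
(3) the permitted window runs from Jul 3, 2010 + 5 = Jul 8, 2010 to Jul 3, 2010 + 35 = Aug 7, 2010; Jul 4, 2010 is 4 days too early.
Later steps need not be reached.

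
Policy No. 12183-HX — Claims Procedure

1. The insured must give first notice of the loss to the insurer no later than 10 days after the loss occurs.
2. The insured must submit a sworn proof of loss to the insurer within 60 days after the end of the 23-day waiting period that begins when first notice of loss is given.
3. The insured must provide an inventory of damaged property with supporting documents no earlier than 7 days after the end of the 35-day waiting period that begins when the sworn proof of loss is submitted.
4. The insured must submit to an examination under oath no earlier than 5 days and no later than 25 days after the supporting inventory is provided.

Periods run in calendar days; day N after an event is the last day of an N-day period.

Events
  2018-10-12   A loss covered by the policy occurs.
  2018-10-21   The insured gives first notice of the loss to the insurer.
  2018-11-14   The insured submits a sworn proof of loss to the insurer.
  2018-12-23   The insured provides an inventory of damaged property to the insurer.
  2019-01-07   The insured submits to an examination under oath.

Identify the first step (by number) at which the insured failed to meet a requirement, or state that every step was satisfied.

Step 3

Step 1 — counting 10 days from 2018-10-12 (when the loss occurs) gives a deadline of 2018-10-22; completed 2018-10-21, before the deadline.
Step 2 — counting 60 days from 2018-11-13 (end of the 23-day waiting period, which began when first notice of loss is given on 2018-10-21) gives a deadline of 2019-01-12; completed 2018-11-14, before the deadline.
Step 3 — must wait 7 days from 2018-12-19 (end of the 35-day waiting period, which began when the sworn proof of loss is submitted on 2018-11-14), so not before 2018-12-26; 2018-12-23 is 3 days before the earliest permitted date.
Later steps need not be reached.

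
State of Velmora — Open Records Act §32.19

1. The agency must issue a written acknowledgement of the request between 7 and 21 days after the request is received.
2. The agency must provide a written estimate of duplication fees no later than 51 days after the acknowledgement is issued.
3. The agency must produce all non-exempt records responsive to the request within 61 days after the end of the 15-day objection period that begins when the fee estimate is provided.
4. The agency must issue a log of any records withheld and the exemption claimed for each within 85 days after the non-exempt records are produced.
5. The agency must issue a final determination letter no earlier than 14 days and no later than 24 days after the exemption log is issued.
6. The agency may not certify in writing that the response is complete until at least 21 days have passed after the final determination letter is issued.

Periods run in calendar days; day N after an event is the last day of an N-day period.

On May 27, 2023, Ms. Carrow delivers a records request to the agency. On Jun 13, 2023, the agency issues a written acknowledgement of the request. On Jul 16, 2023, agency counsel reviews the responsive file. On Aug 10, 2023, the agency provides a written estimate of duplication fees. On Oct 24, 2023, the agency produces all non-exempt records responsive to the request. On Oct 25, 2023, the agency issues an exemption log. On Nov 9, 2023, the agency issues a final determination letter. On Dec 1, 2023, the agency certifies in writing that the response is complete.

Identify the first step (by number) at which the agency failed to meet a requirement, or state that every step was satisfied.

(1) the permitted window runs from May 27, 2023 + 7 = Jun 3, 2023 to May 27, 2023 + 21 = Jun 17, 2023; done Jun 13, 2023 — within the window.
(2) due by Jun 13, 2023 + 51 days = Aug 3, 2023; done Aug 10, 2023 — 7 days late.
The analysis stops there.

Step 2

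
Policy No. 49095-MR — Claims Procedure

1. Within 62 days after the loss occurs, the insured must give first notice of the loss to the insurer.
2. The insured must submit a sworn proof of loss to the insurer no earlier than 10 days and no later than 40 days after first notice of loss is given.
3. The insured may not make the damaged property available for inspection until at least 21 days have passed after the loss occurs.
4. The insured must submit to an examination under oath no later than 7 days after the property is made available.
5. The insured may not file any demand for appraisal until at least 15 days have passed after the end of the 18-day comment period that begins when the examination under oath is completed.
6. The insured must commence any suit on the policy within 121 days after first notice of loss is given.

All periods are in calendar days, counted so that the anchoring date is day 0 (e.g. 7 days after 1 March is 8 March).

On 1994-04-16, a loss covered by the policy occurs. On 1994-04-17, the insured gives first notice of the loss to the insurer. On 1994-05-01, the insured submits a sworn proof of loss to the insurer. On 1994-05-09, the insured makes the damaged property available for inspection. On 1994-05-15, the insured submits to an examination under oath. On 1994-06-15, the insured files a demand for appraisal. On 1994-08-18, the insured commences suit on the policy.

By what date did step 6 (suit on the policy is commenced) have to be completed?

1994-08-16

Step 6 runs from 1994-04-17, when first notice of loss is given. 121 days after 1994-04-17 is 1994-08-16.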